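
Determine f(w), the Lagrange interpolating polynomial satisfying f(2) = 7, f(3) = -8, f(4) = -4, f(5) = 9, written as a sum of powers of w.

Build the Lagrange basis polynomials:
L_0(w) = (w - 3)(w - 4)(w - 5) / [-6] = -(1/6)w^3 + 2w^2 - (47/6)w + 10
L_1(w) = (w - 2)(w - 4)(w - 5) / [2] = (1/2)w^3 - (11/2)w^2 + 19w - 20
L_2(w) = (w - 2)(w - 3)(w - 5) / [-2] = -(1/2)w^3 + 5w^2 - (31/2)w + 15
L_3(w) = (w - 2)(w - 3)(w - 4) / [6] = (1/6)w^3 - (3/2)w^2 + (13/3)w - 4
f(w) = 7·L_0 + (-8)·L_1 + (-4)·L_2 + 9·L_3
  7·L_0(w) = -(7/6)w^3 + 14w^2 - (329/6)w + 70
  (-8)·L_1(w) = -4w^3 + 44w^2 - 152w + 160
  (-4)·L_2(w) = 2w^3 - 20w^2 + 62w - 60
  9·L_3(w) = (3/2)w^3 - (27/2)w^2 + 39w - 36
Adding term by term: -(5/3)w^3 + (49/2)w^2 - (635/6)w + 134

f(w) = -(5/3)w^3 + (49/2)w^2 - (635/6)w + 134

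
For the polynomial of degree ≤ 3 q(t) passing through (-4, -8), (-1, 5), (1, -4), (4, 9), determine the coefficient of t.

Build the Lagrange basis polynomials:
L_0(t) = (t + 1)(t - 1)(t - 4) / [-120] = -(1/120)t^3 + (1/30)t^2 + (1/120)t - 1/30
L_1(t) = (t + 4)(t - 1)(t - 4) / [30] = (1/30)t^3 - (1/30)t^2 - (8/15)t + 8/15
L_2(t) = (t + 4)(t + 1)(t - 4) / [-30] = -(1/30)t^3 - (1/30)t^2 + (8/15)t + 8/15
L_3(t) = (t + 4)(t + 1)(t - 1) / [120] = (1/120)t^3 + (1/30)t^2 - (1/120)t - 1/30
q(t) = (-8)·L_0 + 5·L_1 + (-4)·L_2 + 9·L_3
Only the coefficient of t is needed; take it from each L_i and combine:
(-8)·(1/120) + 5·(-8/15) + (-4)·(8/15) + 9·(-1/120) = -593/120

-593/120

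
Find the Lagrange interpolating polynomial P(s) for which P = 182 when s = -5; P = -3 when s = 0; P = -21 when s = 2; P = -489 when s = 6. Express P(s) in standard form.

L_0(s) = s(s - 2)(s - 6) / [-385] = -(1/385)s^3 + (8/385)s^2 - (12/385)s
L_1(s) = (s + 5)(s - 2)(s - 6) / [60] = (1/60)s^3 - (1/20)s^2 - (7/15)s + 1
L_2(s) = (s + 5)s(s - 6) / [-56] = -(1/56)s^3 + (1/56)s^2 + (15/28)s
L_3(s) = (s + 5)s(s - 2) / [264] = (1/264)s^3 + (1/88)s^2 - (5/132)s
P(s) = 182·L_0 + (-3)·L_1 + (-21)·L_2 + (-489)·L_3
  182·L_0(s) = -(26/55)s^3 + (208/55)s^2 - (312/55)s
  (-3)·L_1(s) = -(1/20)s^3 + (3/20)s^2 + (7/5)s - 3
  (-21)·L_2(s) = (3/8)s^3 - (3/8)s^2 - (45/4)s
  (-489)·L_3(s) = -(163/88)s^3 - (489/88)s^2 + (815/44)s
Adding term by term: -2s^3 - 2s^2 + 3s - 3

P(s) = -2s^3 - 2s^2 + 3s - 3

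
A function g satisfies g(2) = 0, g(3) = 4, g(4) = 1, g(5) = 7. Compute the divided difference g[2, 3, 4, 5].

8/3

g[2,3] = (4 - 0) / (3 - 2) = 4
g[3,4] = (1 - 4) / (4 - 3) = -3
g[4,5] = (7 - 1) / (5 - 4) = 6
g[2,3,4] = (-3 - 4) / (4 - 2) = -7/2
g[3,4,5] = (6 - (-3)) / (5 - 3) = 9/2
g[2,3,4,5] = (9/2 - (-7/2)) / (5 - 2) = 8/3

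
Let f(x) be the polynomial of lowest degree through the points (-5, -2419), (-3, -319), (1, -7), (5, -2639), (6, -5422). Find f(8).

Evaluate each Lagrange basis at x = 8:
L_0(8) = (11)·(7)·(3)·(2)/[(-2)·(-6)·(-10)·(-11)] = 7/20
L_1(8) = (13)·(7)·(3)·(2)/[(2)·(-4)·(-8)·(-9)] = -91/96
L_2(8) = (13)·(11)·(3)·(2)/[(6)·(4)·(-4)·(-5)] = 143/80
L_3(8) = (13)·(11)·(7)·(2)/[(10)·(8)·(4)·(-1)] = -1001/160
L_4(8) = (13)·(11)·(7)·(3)/[(11)·(9)·(5)·(1)] = 91/15
Sum: (-2419)·(7/20) + (-319)·(-91/96) + (-7)·(143/80) + (-2639)·(-1001/160) + (-5422)·(91/15) = -16940

-16940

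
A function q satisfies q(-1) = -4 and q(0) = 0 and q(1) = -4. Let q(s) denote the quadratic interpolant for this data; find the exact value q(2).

-16

Evaluate each Lagrange basis at s = 2:
L_0(2) = (2)·(1)/[(-1)·(-2)] = 1
L_1(2) = (3)·(1)/[(1)·(-1)] = -3
L_2(2) = (3)·(2)/[(2)·(1)] = 3
Sum: (-4)·(1) + 0 + (-4)·(3) = -16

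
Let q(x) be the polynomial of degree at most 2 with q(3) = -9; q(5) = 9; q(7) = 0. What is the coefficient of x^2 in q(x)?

The leading coefficient equals the top divided difference q[3,5,7].
q[3,5] = (9 - (-9)) / (5 - 3) = 9
q[5,7] = (0 - 9) / (7 - 5) = -9/2
q[3,5,7] = (-9/2 - 9) / (7 - 3) = -27/8

-27/8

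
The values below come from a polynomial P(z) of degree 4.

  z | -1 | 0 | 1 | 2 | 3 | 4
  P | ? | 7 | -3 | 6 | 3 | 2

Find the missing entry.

112

The 5 known values determine P uniquely (degree ≤ 4).
Evaluate each Lagrange basis at z = -1:
L_0(-1) = (-2)·(-3)·(-4)·(-5)/[(-1)·(-2)·(-3)·(-4)] = 5
L_1(-1) = (-1)·(-3)·(-4)·(-5)/[(1)·(-1)·(-2)·(-3)] = -10
L_2(-1) = (-1)·(-2)·(-4)·(-5)/[(2)·(1)·(-1)·(-2)] = 10
L_3(-1) = (-1)·(-2)·(-3)·(-5)/[(3)·(2)·(1)·(-1)] = -5
L_4(-1) = (-1)·(-2)·(-3)·(-4)/[(4)·(3)·(2)·(1)] = 1
Sum: 7·(5) + (-3)·(-10) + 6·(10) + 3·(-5) + 2·(1) = 112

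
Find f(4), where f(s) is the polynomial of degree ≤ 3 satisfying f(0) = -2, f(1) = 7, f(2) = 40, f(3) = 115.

Evaluate each Lagrange basis at s = 4:
L_0(4) = (3)·(2)·(1)/[(-1)·(-2)·(-3)] = -1
L_1(4) = (4)·(2)·(1)/[(1)·(-1)·(-2)] = 4
L_2(4) = (4)·(3)·(1)/[(2)·(1)·(-1)] = -6
L_3(4) = (4)·(3)·(2)/[(3)·(2)·(1)] = 4
Sum: (-2)·(-1) + 7·(4) + 40·(-6) + 115·(4) = 250

250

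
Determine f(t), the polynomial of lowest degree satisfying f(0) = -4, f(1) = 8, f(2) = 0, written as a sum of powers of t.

L_0(t) = (t - 1)(t - 2) / [2] = (1/2)t^2 - (3/2)t + 1
L_1(t) = t(t - 2) / [-1] = -t^2 + 2t
L_2(t) = t(t - 1) / [2] = (1/2)t^2 - (1/2)t
f(t) = (-4)·L_0 + 8·L_1 + 0·L_2
  (-4)·L_0(t) = -2t^2 + 6t - 4
  8·L_1(t) = -8t^2 + 16t
  0·L_2(t) = 0
Adding term by term: -10t^2 + 22t - 4

f(t) = -10t^2 + 22t - 4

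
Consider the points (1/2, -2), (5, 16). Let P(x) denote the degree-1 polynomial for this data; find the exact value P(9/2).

14

L_0(9/2) = (-1/2)/[(-9/2)] = 1/9
L_1(9/2) = (4)/[(9/2)] = 8/9
Sum: (-2)·(1/9) + 16·(8/9) = 14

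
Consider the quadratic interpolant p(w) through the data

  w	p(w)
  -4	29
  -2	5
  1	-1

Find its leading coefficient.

The leading coefficient equals the top divided difference p[-4,-2,1].
p[-4,-2] = (5 - 29) / (-2 - (-4)) = -12
p[-2,1] = (-1 - 5) / (1 - (-2)) = -2
p[-4,-2,1] = (-2 - (-12)) / (1 - (-4)) = 2

2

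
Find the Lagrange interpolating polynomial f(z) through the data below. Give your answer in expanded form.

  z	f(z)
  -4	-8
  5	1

Build the Lagrange basis polynomials:
L_0(z) = (z - 5) / [-9] = -(1/9)z + 5/9
L_1(z) = (z + 4) / [9] = (1/9)z + 4/9
f(z) = (-8)·L_0 + 1·L_1
  (-8)·L_0(z) = (8/9)z - 40/9
  1·L_1(z) = (1/9)z + 4/9
Adding term by term: z - 4

f(z) = z - 4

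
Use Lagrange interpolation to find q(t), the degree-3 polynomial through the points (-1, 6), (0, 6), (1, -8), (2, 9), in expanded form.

L_0(t) = t(t - 1)(t - 2) / [-6] = -(1/6)t^3 + (1/2)t^2 - (1/3)t
L_1(t) = (t + 1)(t - 1)(t - 2) / [2] = (1/2)t^3 - t^2 - (1/2)t + 1
L_2(t) = (t + 1)t(t - 2) / [-2] = -(1/2)t^3 + (1/2)t^2 + t
L_3(t) = (t + 1)t(t - 1) / [6] = (1/6)t^3 - (1/6)t
q(t) = 6·L_0 + 6·L_1 + (-8)·L_2 + 9·L_3
  6·L_0(t) = -t^3 + 3t^2 - 2t
  6·L_1(t) = 3t^3 - 6t^2 - 3t + 6
  (-8)·L_2(t) = 4t^3 - 4t^2 - 8t
  9·L_3(t) = (3/2)t^3 - (3/2)t
Adding term by term: (15/2)t^3 - 7t^2 - (29/2)t + 6

q(t) = (15/2)t^3 - 7t^2 - (29/2)t + 6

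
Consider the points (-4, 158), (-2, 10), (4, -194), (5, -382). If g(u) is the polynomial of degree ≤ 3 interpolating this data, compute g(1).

Using Newton's divided-difference form:
g[-4,-2] = (10 - 158) / (-2 - (-4)) = -74
g[-2,4] = (-194 - 10) / (4 - (-2)) = -34
g[4,5] = (-382 - (-194)) / (5 - 4) = -188
g[-4,-2,4] = (-34 - (-74)) / (4 - (-4)) = 5
g[-2,4,5] = (-188 - (-34)) / (5 - (-2)) = -22
g[-4,-2,4,5] = (-22 - 5) / (5 - (-4)) = -3
g(1) = 158 + (-74)·(5) + 5·(5)·(3) + (-3)·(5)·(3)·(-3) = -2

-2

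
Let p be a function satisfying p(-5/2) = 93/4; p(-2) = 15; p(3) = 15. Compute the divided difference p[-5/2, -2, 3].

p[-5/2,-2] = (15 - 93/4) / (-2 - (-5/2)) = -33/2
p[-2,3] = (15 - 15) / (3 - (-2)) = 0
p[-5/2,-2,3] = (0 - (-33/2)) / (3 - (-5/2)) = 3

3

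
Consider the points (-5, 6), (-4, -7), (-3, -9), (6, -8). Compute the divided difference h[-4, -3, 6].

19/90

h[-4,-3] = (-9 - (-7)) / (-3 - (-4)) = -2
h[-3,6] = (-8 - (-9)) / (6 - (-3)) = 1/9
h[-4,-3,6] = (1/9 - (-2)) / (6 - (-4)) = 19/90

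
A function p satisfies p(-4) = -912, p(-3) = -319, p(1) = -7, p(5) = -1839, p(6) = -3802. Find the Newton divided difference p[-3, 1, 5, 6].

-26

p[-3,1] = (-7 - (-319)) / (1 - (-3)) = 78
p[1,5] = (-1839 - (-7)) / (5 - 1) = -458
p[5,6] = (-3802 - (-1839)) / (6 - 5) = -1963
p[-3,1,5] = (-458 - 78) / (5 - (-3)) = -67
p[1,5,6] = (-1963 - (-458)) / (6 - 1) = -301
p[-3,1,5,6] = (-301 - (-67)) / (6 - (-3)) = -26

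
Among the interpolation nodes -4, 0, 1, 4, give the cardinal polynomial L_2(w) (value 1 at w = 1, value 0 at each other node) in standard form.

L_2(w) = (w + 4)w(w - 4) / [(5)·(1)·(-3)]
       = (w^3 - 16w) / (-15)

L_2(w) = -(1/15)w^3 + (16/15)w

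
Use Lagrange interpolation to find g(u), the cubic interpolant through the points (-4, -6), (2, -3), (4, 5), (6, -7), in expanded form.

g(u) = -(47/160)u^3 + (41/40)u^2 + (243/40)u - 169/10

L_0(u) = (u - 2)(u - 4)(u - 6) / [-480] = -(1/480)u^3 + (1/40)u^2 - (11/120)u + 1/10
L_1(u) = (u + 4)(u - 4)(u - 6) / [48] = (1/48)u^3 - (1/8)u^2 - (1/3)u + 2
L_2(u) = (u + 4)(u - 2)(u - 6) / [-32] = -(1/32)u^3 + (1/8)u^2 + (5/8)u - 3/2
L_3(u) = (u + 4)(u - 2)(u - 4) / [80] = (1/80)u^3 - (1/40)u^2 - (1/5)u + 2/5
g(u) = (-6)·L_0 + (-3)·L_1 + 5·L_2 + (-7)·L_3
  (-6)·L_0(u) = (1/80)u^3 - (3/20)u^2 + (11/20)u - 3/5
  (-3)·L_1(u) = -(1/16)u^3 + (3/8)u^2 + u - 6
  5·L_2(u) = -(5/32)u^3 + (5/8)u^2 + (25/8)u - 15/2
  (-7)·L_3(u) = -(7/80)u^3 + (7/40)u^2 + (7/5)u - 14/5
Adding term by term: -(47/160)u^3 + (41/40)u^2 + (243/40)u - 169/10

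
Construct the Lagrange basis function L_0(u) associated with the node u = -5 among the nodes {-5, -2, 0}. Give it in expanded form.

L_0(u) = (u + 2)u / [(-3)·(-5)]
       = (u^2 + 2u) / (15)

L_0(u) = (1/15)u^2 + (2/15)u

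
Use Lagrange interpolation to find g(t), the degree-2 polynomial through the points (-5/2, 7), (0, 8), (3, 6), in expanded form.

g(t) = -(32/165)t^2 - (14/165)t + 8

Build the Lagrange basis polynomials:
L_0(t) = t(t - 3) / [55/4] = (4/55)t^2 - (12/55)t
L_1(t) = (t + 5/2)(t - 3) / [-15/2] = -(2/15)t^2 + (1/15)t + 1
L_2(t) = (t + 5/2)t / [33/2] = (2/33)t^2 + (5/33)t
g(t) = 7·L_0 + 8·L_1 + 6·L_2
  7·L_0(t) = (28/55)t^2 - (84/55)t
  8·L_1(t) = -(16/15)t^2 + (8/15)t + 8
  6·L_2(t) = (4/11)t^2 + (10/11)t
Adding term by term: -(32/165)t^2 - (14/165)t + 8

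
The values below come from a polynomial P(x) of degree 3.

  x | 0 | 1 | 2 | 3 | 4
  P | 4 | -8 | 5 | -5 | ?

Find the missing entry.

-86

The 4 known values determine P uniquely (degree ≤ 3).
L_0(4) = (3)·(2)·(1)/[(-1)·(-2)·(-3)] = -1
L_1(4) = (4)·(2)·(1)/[(1)·(-1)·(-2)] = 4
L_2(4) = (4)·(3)·(1)/[(2)·(1)·(-1)] = -6
L_3(4) = (4)·(3)·(2)/[(3)·(2)·(1)] = 4
Sum: 4·(-1) + (-8)·(4) + 5·(-6) + (-5)·(4) = -86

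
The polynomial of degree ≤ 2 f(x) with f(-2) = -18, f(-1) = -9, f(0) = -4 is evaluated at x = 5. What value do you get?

Using Newton's divided-difference form:
f[-2,-1] = (-9 - (-18)) / (-1 - (-2)) = 9
f[-1,0] = (-4 - (-9)) / (0 - (-1)) = 5
f[-2,-1,0] = (5 - 9) / (0 - (-2)) = -2
f(5) = -18 + 9·(7) + (-2)·(7)·(6) = -39

-39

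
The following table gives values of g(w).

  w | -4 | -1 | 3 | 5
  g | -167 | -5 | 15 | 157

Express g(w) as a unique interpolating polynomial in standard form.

g(w) = 2w^3 - 3w^2 - 3w - 3

Build the Lagrange basis polynomials:
L_0(w) = (w + 1)(w - 3)(w - 5) / [-189] = -(1/189)w^3 + (1/27)w^2 - (1/27)w - 5/63
L_1(w) = (w + 4)(w - 3)(w - 5) / [72] = (1/72)w^3 - (1/18)w^2 - (17/72)w + 5/6
L_2(w) = (w + 4)(w + 1)(w - 5) / [-56] = -(1/56)w^3 + (3/8)w + 5/14
L_3(w) = (w + 4)(w + 1)(w - 3) / [108] = (1/108)w^3 + (1/54)w^2 - (11/108)w - 1/9
g(w) = (-167)·L_0 + (-5)·L_1 + 15·L_2 + 157·L_3
  (-167)·L_0(w) = (167/189)w^3 - (167/27)w^2 + (167/27)w + 835/63
  (-5)·L_1(w) = -(5/72)w^3 + (5/18)w^2 + (85/72)w - 25/6
  15·L_2(w) = -(15/56)w^3 + (45/8)w + 75/14
  157·L_3(w) = (157/108)w^3 + (157/54)w^2 - (1727/108)w - 157/9
Adding term by term: 2w^3 - 3w^2 - 3w - 3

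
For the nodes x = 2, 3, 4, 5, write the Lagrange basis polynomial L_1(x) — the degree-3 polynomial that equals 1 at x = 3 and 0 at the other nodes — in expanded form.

L_1(x) = (x - 2)(x - 4)(x - 5) / [(1)·(-1)·(-2)]
       = (x^3 - 11x^2 + 38x - 40) / (2)

L_1(x) = (1/2)x^3 - (11/2)x^2 + 19x - 20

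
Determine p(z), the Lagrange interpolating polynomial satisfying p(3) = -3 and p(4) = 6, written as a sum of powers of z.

Build the Lagrange basis polynomials:
L_0(z) = (z - 4) / [-1] = -z + 4
L_1(z) = (z - 3) / [1] = z - 3
p(z) = (-3)·L_0 + 6·L_1
  (-3)·L_0(z) = 3z - 12
  6·L_1(z) = 6z - 18
Adding term by term: 9z - 30

p(z) = 9z - 30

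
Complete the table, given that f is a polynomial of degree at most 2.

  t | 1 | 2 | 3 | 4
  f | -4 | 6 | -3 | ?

-31

The 3 known values determine f uniquely (degree ≤ 2).
Evaluate each Lagrange basis at t = 4:
L_0(4) = (2)·(1)/[(-1)·(-2)] = 1
L_1(4) = (3)·(1)/[(1)·(-1)] = -3
L_2(4) = (3)·(2)/[(2)·(1)] = 3
Sum: (-4)·(1) + 6·(-3) + (-3)·(3) = -31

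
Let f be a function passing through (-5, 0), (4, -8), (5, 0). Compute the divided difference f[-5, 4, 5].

f[-5,4] = (-8 - 0) / (4 - (-5)) = -8/9
f[4,5] = (0 - (-8)) / (5 - 4) = 8
f[-5,4,5] = (8 - (-8/9)) / (5 - (-5)) = 8/9

8/9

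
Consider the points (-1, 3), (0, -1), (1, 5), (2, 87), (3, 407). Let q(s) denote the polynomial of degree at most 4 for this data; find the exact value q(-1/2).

Using Newton's divided-difference form:
q[-1,0] = (-1 - 3) / (0 - (-1)) = -4
q[0,1] = (5 - (-1)) / (1 - 0) = 6
q[1,2] = (87 - 5) / (2 - 1) = 82
q[2,3] = (407 - 87) / (3 - 2) = 320
q[-1,0,1] = (6 - (-4)) / (1 - (-1)) = 5
q[0,1,2] = (82 - 6) / (2 - 0) = 38
q[1,2,3] = (320 - 82) / (3 - 1) = 119
q[-1,0,1,2] = (38 - 5) / (2 - (-1)) = 11
q[0,1,2,3] = (119 - 38) / (3 - 0) = 27
q[-1,0,1,2,3] = (27 - 11) / (3 - (-1)) = 4
q(-1/2) = 3 + (-4)·(1/2) + 5·(1/2)·(-1/2) + 11·(1/2)·(-1/2)·(-3/2) + 4·(1/2)·(-1/2)·(-3/2)·(-5/2) = 1/8

1/8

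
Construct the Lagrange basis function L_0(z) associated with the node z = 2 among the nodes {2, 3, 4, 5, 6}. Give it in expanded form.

L_0(z) = (1/24)z^4 - (3/4)z^3 + (119/24)z^2 - (57/4)z + 15

L_0(z) = (z - 3)(z - 4)(z - 5)(z - 6) / [(-1)·(-2)·(-3)·(-4)]
       = (z^4 - 18z^3 + 119z^2 - 342z + 360) / (24)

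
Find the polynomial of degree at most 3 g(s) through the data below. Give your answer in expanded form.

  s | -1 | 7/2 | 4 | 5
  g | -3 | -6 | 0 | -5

Newton's divided differences:
g[-1,7/2] = (-6 - (-3)) / (7/2 - (-1)) = -2/3
g[7/2,4] = (0 - (-6)) / (4 - 7/2) = 12
g[4,5] = (-5 - 0) / (5 - 4) = -5
g[-1,7/2,4] = (12 - (-2/3)) / (4 - (-1)) = 38/15
g[7/2,4,5] = (-5 - 12) / (5 - 7/2) = -34/3
g[-1,7/2,4,5] = (-34/3 - 38/15) / (5 - (-1)) = -104/45
g(s) = -3 + (-2/3)·(s + 1) + (38/15)·(s + 1)(s - 7/2) + (-104/45)·(s + 1)(s - 7/2)(s - 4)
Expanding: g(s) = -(104/45)s^3 + (158/9)s^2 - (991/45)s - 404/9

g(s) = -(104/45)s^3 + (158/9)s^2 - (991/45)s - 404/9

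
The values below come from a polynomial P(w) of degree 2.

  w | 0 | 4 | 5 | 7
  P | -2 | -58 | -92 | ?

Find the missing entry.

-184

The 3 known values determine P uniquely (degree ≤ 2).
L_0(7) = (3)·(2)/[(-4)·(-5)] = 3/10
L_1(7) = (7)·(2)/[(4)·(-1)] = -7/2
L_2(7) = (7)·(3)/[(5)·(1)] = 21/5
Sum: (-2)·(3/10) + (-58)·(-7/2) + (-92)·(21/5) = -184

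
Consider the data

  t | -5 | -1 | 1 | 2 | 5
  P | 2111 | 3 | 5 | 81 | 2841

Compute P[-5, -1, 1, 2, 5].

P[-5,-1] = (3 - 2111) / (-1 - (-5)) = -527
P[-1,1] = (5 - 3) / (1 - (-1)) = 1
P[1,2] = (81 - 5) / (2 - 1) = 76
P[2,5] = (2841 - 81) / (5 - 2) = 920
P[-5,-1,1] = (1 - (-527)) / (1 - (-5)) = 88
P[-1,1,2] = (76 - 1) / (2 - (-1)) = 25
P[1,2,5] = (920 - 76) / (5 - 1) = 211
P[-5,-1,1,2] = (25 - 88) / (2 - (-5)) = -9
P[-1,1,2,5] = (211 - 25) / (5 - (-1)) = 31
P[-5,-1,1,2,5] = (31 - (-9)) / (5 - (-5)) = 4

4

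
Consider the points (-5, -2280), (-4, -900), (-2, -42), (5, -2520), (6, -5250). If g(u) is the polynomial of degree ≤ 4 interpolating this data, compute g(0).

0

Using Newton's divided-difference form:
g[-5,-4] = (-900 - (-2280)) / (-4 - (-5)) = 1380
g[-4,-2] = (-42 - (-900)) / (-2 - (-4)) = 429
g[-2,5] = (-2520 - (-42)) / (5 - (-2)) = -354
g[5,6] = (-5250 - (-2520)) / (6 - 5) = -2730
g[-5,-4,-2] = (429 - 1380) / (-2 - (-5)) = -317
g[-4,-2,5] = (-354 - 429) / (5 - (-4)) = -87
g[-2,5,6] = (-2730 - (-354)) / (6 - (-2)) = -297
g[-5,-4,-2,5] = (-87 - (-317)) / (5 - (-5)) = 23
g[-4,-2,5,6] = (-297 - (-87)) / (6 - (-4)) = -21
g[-5,-4,-2,5,6] = (-21 - 23) / (6 - (-5)) = -4
g(0) = -2280 + 1380·(5) + (-317)·(5)·(4) + 23·(5)·(4)·(2) + (-4)·(5)·(4)·(2)·(-5) = 0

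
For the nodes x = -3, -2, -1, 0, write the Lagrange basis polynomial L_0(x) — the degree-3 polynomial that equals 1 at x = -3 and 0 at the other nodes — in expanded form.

L_0(x) = -(1/6)x^3 - (1/2)x^2 - (1/3)x

L_0(x) = (x + 2)(x + 1)x / [(-1)·(-2)·(-3)]
       = (x^3 + 3x^2 + 2x) / (-6)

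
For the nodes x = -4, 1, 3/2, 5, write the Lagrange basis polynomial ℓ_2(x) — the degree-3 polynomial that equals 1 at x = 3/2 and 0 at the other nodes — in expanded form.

ℓ_2(x) = -(8/77)x^3 + (16/77)x^2 + (152/77)x - 160/77

ℓ_2(x) = (x + 4)(x - 1)(x - 5) / [(11/2)·(1/2)·(-7/2)]
       = (x^3 - 2x^2 - 19x + 20) / (-77/8)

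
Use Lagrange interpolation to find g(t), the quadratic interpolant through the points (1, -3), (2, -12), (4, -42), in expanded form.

L_0(t) = (t - 2)(t - 4) / [3] = (1/3)t^2 - 2t + 8/3
L_1(t) = (t - 1)(t - 4) / [-2] = -(1/2)t^2 + (5/2)t - 2
L_2(t) = (t - 1)(t - 2) / [6] = (1/6)t^2 - (1/2)t + 1/3
g(t) = (-3)·L_0 + (-12)·L_1 + (-42)·L_2
  (-3)·L_0(t) = -t^2 + 6t - 8
  (-12)·L_1(t) = 6t^2 - 30t + 24
  (-42)·L_2(t) = -7t^2 + 21t - 14
Adding term by term: -2t^2 - 3t + 2

g(t) = -2t^2 - 3t + 2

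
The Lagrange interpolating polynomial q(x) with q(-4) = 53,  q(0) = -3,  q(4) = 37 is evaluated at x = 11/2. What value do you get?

307/4

L_0(11/2) = (11/2)·(3/2)/[(-4)·(-8)] = 33/128
L_1(11/2) = (19/2)·(3/2)/[(4)·(-4)] = -57/64
L_2(11/2) = (19/2)·(11/2)/[(8)·(4)] = 209/128
Sum: 53·(33/128) + (-3)·(-57/64) + 37·(209/128) = 307/4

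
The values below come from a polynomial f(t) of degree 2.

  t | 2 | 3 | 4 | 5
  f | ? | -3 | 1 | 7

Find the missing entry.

-5

The 3 known values determine f uniquely (degree ≤ 2).
L_0(2) = (-2)·(-3)/[(-1)·(-2)] = 3
L_1(2) = (-1)·(-3)/[(1)·(-1)] = -3
L_2(2) = (-1)·(-2)/[(2)·(1)] = 1
Sum: (-3)·(3) + 1·(-3) + 7·(1) = -5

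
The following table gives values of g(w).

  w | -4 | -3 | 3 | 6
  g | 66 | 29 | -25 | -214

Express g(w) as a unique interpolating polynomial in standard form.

Newton's divided differences:
g[-4,-3] = (29 - 66) / (-3 - (-4)) = -37
g[-3,3] = (-25 - 29) / (3 - (-3)) = -9
g[3,6] = (-214 - (-25)) / (6 - 3) = -63
g[-4,-3,3] = (-9 - (-37)) / (3 - (-4)) = 4
g[-3,3,6] = (-63 - (-9)) / (6 - (-3)) = -6
g[-4,-3,3,6] = (-6 - 4) / (6 - (-4)) = -1
g(w) = 66 + (-37)·(w + 4) + 4·(w + 4)(w + 3) + (-1)·(w + 4)(w + 3)(w - 3)
Expanding: g(w) = -w^3 + 2

g(w) = -w^3 + 2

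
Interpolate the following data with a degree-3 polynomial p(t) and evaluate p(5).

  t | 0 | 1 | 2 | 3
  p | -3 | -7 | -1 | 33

Using Newton's divided-difference form:
p[0,1] = (-7 - (-3)) / (1 - 0) = -4
p[1,2] = (-1 - (-7)) / (2 - 1) = 6
p[2,3] = (33 - (-1)) / (3 - 2) = 34
p[0,1,2] = (6 - (-4)) / (2 - 0) = 5
p[1,2,3] = (34 - 6) / (3 - 1) = 14
p[0,1,2,3] = (14 - 5) / (3 - 0) = 3
p(5) = -3 + (-4)·(5) + 5·(5)·(4) + 3·(5)·(4)·(3) = 257

257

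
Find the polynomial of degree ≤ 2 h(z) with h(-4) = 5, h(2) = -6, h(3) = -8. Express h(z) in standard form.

h(z) = -(1/42)z^2 - (79/42)z - 15/7

Build the Lagrange basis polynomials:
L_0(z) = (z - 2)(z - 3) / [42] = (1/42)z^2 - (5/42)z + 1/7
L_1(z) = (z + 4)(z - 3) / [-6] = -(1/6)z^2 - (1/6)z + 2
L_2(z) = (z + 4)(z - 2) / [7] = (1/7)z^2 + (2/7)z - 8/7
h(z) = 5·L_0 + (-6)·L_1 + (-8)·L_2
  5·L_0(z) = (5/42)z^2 - (25/42)z + 5/7
  (-6)·L_1(z) = z^2 + z - 12
  (-8)·L_2(z) = -(8/7)z^2 - (16/7)z + 64/7
Adding term by term: -(1/42)z^2 - (79/42)z - 15/7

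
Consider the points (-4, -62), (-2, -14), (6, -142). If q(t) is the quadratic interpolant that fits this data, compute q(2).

-14

Using Newton's divided-difference form:
q[-4,-2] = (-14 - (-62)) / (-2 - (-4)) = 24
q[-2,6] = (-142 - (-14)) / (6 - (-2)) = -16
q[-4,-2,6] = (-16 - 24) / (6 - (-4)) = -4
q(2) = -62 + 24·(6) + (-4)·(6)·(4) = -14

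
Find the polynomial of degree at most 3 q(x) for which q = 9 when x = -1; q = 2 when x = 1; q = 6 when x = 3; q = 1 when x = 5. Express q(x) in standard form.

q(x) = -(5/12)x^3 + (21/8)x^2 - (37/12)x + 23/8

L_0(x) = (x - 1)(x - 3)(x - 5) / [-48] = -(1/48)x^3 + (3/16)x^2 - (23/48)x + 5/16
L_1(x) = (x + 1)(x - 3)(x - 5) / [16] = (1/16)x^3 - (7/16)x^2 + (7/16)x + 15/16
L_2(x) = (x + 1)(x - 1)(x - 5) / [-16] = -(1/16)x^3 + (5/16)x^2 + (1/16)x - 5/16
L_3(x) = (x + 1)(x - 1)(x - 3) / [48] = (1/48)x^3 - (1/16)x^2 - (1/48)x + 1/16
q(x) = 9·L_0 + 2·L_1 + 6·L_2 + 1·L_3
  9·L_0(x) = -(3/16)x^3 + (27/16)x^2 - (69/16)x + 45/16
  2·L_1(x) = (1/8)x^3 - (7/8)x^2 + (7/8)x + 15/8
  6·L_2(x) = -(3/8)x^3 + (15/8)x^2 + (3/8)x - 15/8
  1·L_3(x) = (1/48)x^3 - (1/16)x^2 - (1/48)x + 1/16
Adding term by term: -(5/12)x^3 + (21/8)x^2 - (37/12)x + 23/8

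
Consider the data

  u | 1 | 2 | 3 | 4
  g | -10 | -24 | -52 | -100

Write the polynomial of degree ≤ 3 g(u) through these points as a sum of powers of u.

L_0(u) = (u - 2)(u - 3)(u - 4) / [-6] = -(1/6)u^3 + (3/2)u^2 - (13/3)u + 4
L_1(u) = (u - 1)(u - 3)(u - 4) / [2] = (1/2)u^3 - 4u^2 + (19/2)u - 6
L_2(u) = (u - 1)(u - 2)(u - 4) / [-2] = -(1/2)u^3 + (7/2)u^2 - 7u + 4
L_3(u) = (u - 1)(u - 2)(u - 3) / [6] = (1/6)u^3 - u^2 + (11/6)u - 1
g(u) = (-10)·L_0 + (-24)·L_1 + (-52)·L_2 + (-100)·L_3
  (-10)·L_0(u) = (5/3)u^3 - 15u^2 + (130/3)u - 40
  (-24)·L_1(u) = -12u^3 + 96u^2 - 228u + 144
  (-52)·L_2(u) = 26u^3 - 182u^2 + 364u - 208
  (-100)·L_3(u) = -(50/3)u^3 + 100u^2 - (550/3)u + 100
Adding term by term: -u^3 - u^2 - 4u - 4

g(u) = -u^3 - u^2 - 4u - 4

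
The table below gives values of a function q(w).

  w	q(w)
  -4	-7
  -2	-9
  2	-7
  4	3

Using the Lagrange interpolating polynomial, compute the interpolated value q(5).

Evaluate each Lagrange basis at w = 5:
L_0(5) = (7)·(3)·(1)/[(-2)·(-6)·(-8)] = -7/32
L_1(5) = (9)·(3)·(1)/[(2)·(-4)·(-6)] = 9/16
L_2(5) = (9)·(7)·(1)/[(6)·(4)·(-2)] = -21/16
L_3(5) = (9)·(7)·(3)/[(8)·(6)·(2)] = 63/32
Sum: (-7)·(-7/32) + (-9)·(9/16) + (-7)·(-21/16) + 3·(63/32) = 185/16

185/16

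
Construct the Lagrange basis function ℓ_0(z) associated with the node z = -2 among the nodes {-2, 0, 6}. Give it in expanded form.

ℓ_0(z) = z(z - 6) / [(-2)·(-8)]
       = (z^2 - 6z) / (16)

ℓ_0(z) = (1/16)z^2 - (3/8)z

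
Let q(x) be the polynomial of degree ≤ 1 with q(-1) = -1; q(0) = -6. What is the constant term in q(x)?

L_0(x) = x / [-1] = -x
L_1(x) = (x + 1) / [1] = x + 1
q(x) = (-1)·L_0 + (-6)·L_1
Only the constant term is needed; take it from each L_i and combine:
(-1)·(0) + (-6)·(1) = -6

-6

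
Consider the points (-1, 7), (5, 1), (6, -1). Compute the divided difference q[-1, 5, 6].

-1/7

q[-1,5] = (1 - 7) / (5 - (-1)) = -1
q[5,6] = (-1 - 1) / (6 - 5) = -2
q[-1,5,6] = (-2 - (-1)) / (6 - (-1)) = -1/7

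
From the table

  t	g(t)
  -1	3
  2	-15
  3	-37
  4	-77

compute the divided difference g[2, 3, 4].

g[2,3] = (-37 - (-15)) / (3 - 2) = -22
g[3,4] = (-77 - (-37)) / (4 - 3) = -40
g[2,3,4] = (-40 - (-22)) / (4 - 2) = -9

-9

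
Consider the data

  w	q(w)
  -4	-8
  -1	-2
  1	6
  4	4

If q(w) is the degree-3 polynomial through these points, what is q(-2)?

Using Newton's divided-difference form:
q[-4,-1] = (-2 - (-8)) / (-1 - (-4)) = 2
q[-1,1] = (6 - (-2)) / (1 - (-1)) = 4
q[1,4] = (4 - 6) / (4 - 1) = -2/3
q[-4,-1,1] = (4 - 2) / (1 - (-4)) = 2/5
q[-1,1,4] = (-2/3 - 4) / (4 - (-1)) = -14/15
q[-4,-1,1,4] = (-14/15 - 2/5) / (4 - (-4)) = -1/6
q(-2) = -8 + 2·(2) + (2/5)·(2)·(-1) + (-1/6)·(2)·(-1)·(-3) = -29/5

-29/5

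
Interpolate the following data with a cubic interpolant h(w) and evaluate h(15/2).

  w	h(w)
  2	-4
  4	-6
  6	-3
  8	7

239/64

L_0(15/2) = (7/2)·(3/2)·(-1/2)/[(-2)·(-4)·(-6)] = 7/128
L_1(15/2) = (11/2)·(3/2)·(-1/2)/[(2)·(-2)·(-4)] = -33/128
L_2(15/2) = (11/2)·(7/2)·(-1/2)/[(4)·(2)·(-2)] = 77/128
L_3(15/2) = (11/2)·(7/2)·(3/2)/[(6)·(4)·(2)] = 77/128
Sum: (-4)·(7/128) + (-6)·(-33/128) + (-3)·(77/128) + 7·(77/128) = 239/64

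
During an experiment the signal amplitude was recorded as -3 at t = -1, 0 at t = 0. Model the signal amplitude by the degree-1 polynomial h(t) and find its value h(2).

L_0(2) = (2)/[(-1)] = -2
L_1(2) = (3)/[(1)] = 3
Sum: (-3)·(-2) + 0 = 6

6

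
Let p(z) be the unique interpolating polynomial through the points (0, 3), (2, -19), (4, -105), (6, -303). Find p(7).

-459

Using Newton's divided-difference form:
p[0,2] = (-19 - 3) / (2 - 0) = -11
p[2,4] = (-105 - (-19)) / (4 - 2) = -43
p[4,6] = (-303 - (-105)) / (6 - 4) = -99
p[0,2,4] = (-43 - (-11)) / (4 - 0) = -8
p[2,4,6] = (-99 - (-43)) / (6 - 2) = -14
p[0,2,4,6] = (-14 - (-8)) / (6 - 0) = -1
p(7) = 3 + (-11)·(7) + (-8)·(7)·(5) + (-1)·(7)·(5)·(3) = -459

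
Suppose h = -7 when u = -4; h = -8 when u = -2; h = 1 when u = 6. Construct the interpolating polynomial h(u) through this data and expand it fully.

L_0(u) = (u + 2)(u - 6) / [20] = (1/20)u^2 - (1/5)u - 3/5
L_1(u) = (u + 4)(u - 6) / [-16] = -(1/16)u^2 + (1/8)u + 3/2
L_2(u) = (u + 4)(u + 2) / [80] = (1/80)u^2 + (3/40)u + 1/10
h(u) = (-7)·L_0 + (-8)·L_1 + 1·L_2
  (-7)·L_0(u) = -(7/20)u^2 + (7/5)u + 21/5
  (-8)·L_1(u) = (1/2)u^2 - u - 12
  1·L_2(u) = (1/80)u^2 + (3/40)u + 1/10
Adding term by term: (13/80)u^2 + (19/40)u - 77/10

h(u) = (13/80)u^2 + (19/40)u - 77/10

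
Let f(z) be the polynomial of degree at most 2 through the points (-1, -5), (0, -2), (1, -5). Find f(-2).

-14

Evaluate each Lagrange basis at z = -2:
L_0(-2) = (-2)·(-3)/[(-1)·(-2)] = 3
L_1(-2) = (-1)·(-3)/[(1)·(-1)] = -3
L_2(-2) = (-1)·(-2)/[(2)·(1)] = 1
Sum: (-5)·(3) + (-2)·(-3) + (-5)·(1) = -14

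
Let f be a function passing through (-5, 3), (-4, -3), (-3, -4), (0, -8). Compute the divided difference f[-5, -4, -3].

f[-5,-4] = (-3 - 3) / (-4 - (-5)) = -6
f[-4,-3] = (-4 - (-3)) / (-3 - (-4)) = -1
f[-5,-4,-3] = (-1 - (-6)) / (-3 - (-5)) = 5/2

5/2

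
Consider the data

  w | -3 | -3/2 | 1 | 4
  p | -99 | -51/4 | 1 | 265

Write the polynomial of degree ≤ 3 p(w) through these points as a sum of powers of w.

p(w) = 4w^3 + w^2 - w - 3

L_0(w) = (w + 3/2)(w - 1)(w - 4) / [-42] = -(1/42)w^3 + (1/12)w^2 + (1/12)w - 1/7
L_1(w) = (w + 3)(w - 1)(w - 4) / [165/8] = (8/165)w^3 - (16/165)w^2 - (8/15)w + 32/55
L_2(w) = (w + 3)(w + 3/2)(w - 4) / [-30] = -(1/30)w^3 - (1/60)w^2 + (9/20)w + 3/5
L_3(w) = (w + 3)(w + 3/2)(w - 1) / [231/2] = (2/231)w^3 + (1/33)w^2 - 3/77
p(w) = (-99)·L_0 + (-51/4)·L_1 + 1·L_2 + 265·L_3
  (-99)·L_0(w) = (33/14)w^3 - (33/4)w^2 - (33/4)w + 99/7
  (-51/4)·L_1(w) = -(34/55)w^3 + (68/55)w^2 + (34/5)w - 408/55
  1·L_2(w) = -(1/30)w^3 - (1/60)w^2 + (9/20)w + 3/5
  265·L_3(w) = (530/231)w^3 + (265/33)w^2 - 795/77
Adding term by term: 4w^3 + w^2 - w - 3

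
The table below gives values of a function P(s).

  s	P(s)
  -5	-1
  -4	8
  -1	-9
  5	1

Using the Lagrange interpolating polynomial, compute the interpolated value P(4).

-68/3

Evaluate each Lagrange basis at s = 4:
L_0(4) = (8)·(5)·(-1)/[(-1)·(-4)·(-10)] = 1
L_1(4) = (9)·(5)·(-1)/[(1)·(-3)·(-9)] = -5/3
L_2(4) = (9)·(8)·(-1)/[(4)·(3)·(-6)] = 1
L_3(4) = (9)·(8)·(5)/[(10)·(9)·(6)] = 2/3
Sum: (-1)·(1) + 8·(-5/3) + (-9)·(1) + 1·(2/3) = -68/3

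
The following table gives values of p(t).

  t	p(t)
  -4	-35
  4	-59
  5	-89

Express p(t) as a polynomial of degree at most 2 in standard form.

p(t) = -3t^2 - 3t + 1

Newton's divided differences:
p[-4,4] = (-59 - (-35)) / (4 - (-4)) = -3
p[4,5] = (-89 - (-59)) / (5 - 4) = -30
p[-4,4,5] = (-30 - (-3)) / (5 - (-4)) = -3
p(t) = -35 + (-3)·(t + 4) + (-3)·(t + 4)(t - 4)
Expanding: p(t) = -3t^2 - 3t + 1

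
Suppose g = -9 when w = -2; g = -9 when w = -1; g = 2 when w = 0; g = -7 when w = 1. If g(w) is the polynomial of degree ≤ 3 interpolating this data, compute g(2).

-67

Using Newton's divided-difference form:
g[-2,-1] = (-9 - (-9)) / (-1 - (-2)) = 0
g[-1,0] = (2 - (-9)) / (0 - (-1)) = 11
g[0,1] = (-7 - 2) / (1 - 0) = -9
g[-2,-1,0] = (11 - 0) / (0 - (-2)) = 11/2
g[-1,0,1] = (-9 - 11) / (1 - (-1)) = -10
g[-2,-1,0,1] = (-10 - 11/2) / (1 - (-2)) = -31/6
g(2) = -9 + 0·(4) + (11/2)·(4)·(3) + (-31/6)·(4)·(3)·(2) = -67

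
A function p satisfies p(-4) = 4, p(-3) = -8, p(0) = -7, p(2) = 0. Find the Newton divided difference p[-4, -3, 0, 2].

p[-4,-3] = (-8 - 4) / (-3 - (-4)) = -12
p[-3,0] = (-7 - (-8)) / (0 - (-3)) = 1/3
p[0,2] = (0 - (-7)) / (2 - 0) = 7/2
p[-4,-3,0] = (1/3 - (-12)) / (0 - (-4)) = 37/12
p[-3,0,2] = (7/2 - 1/3) / (2 - (-3)) = 19/30
p[-4,-3,0,2] = (19/30 - 37/12) / (2 - (-4)) = -49/120

-49/120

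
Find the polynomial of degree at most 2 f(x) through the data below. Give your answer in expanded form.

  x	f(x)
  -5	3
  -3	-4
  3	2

Build the Lagrange basis polynomials:
L_0(x) = (x + 3)(x - 3) / [16] = (1/16)x^2 - 9/16
L_1(x) = (x + 5)(x - 3) / [-12] = -(1/12)x^2 - (1/6)x + 5/4
L_2(x) = (x + 5)(x + 3) / [48] = (1/48)x^2 + (1/6)x + 5/16
f(x) = 3·L_0 + (-4)·L_1 + 2·L_2
  3·L_0(x) = (3/16)x^2 - 27/16
  (-4)·L_1(x) = (1/3)x^2 + (2/3)x - 5
  2·L_2(x) = (1/24)x^2 + (1/3)x + 5/8
Adding term by term: (9/16)x^2 + x - 97/16

f(x) = (9/16)x^2 + x - 97/16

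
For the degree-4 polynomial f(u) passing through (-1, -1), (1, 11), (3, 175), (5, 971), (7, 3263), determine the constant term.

1

L_0(u) = (u - 1)(u - 3)(u - 5)(u - 7) / [384] = (1/384)u^4 - (1/24)u^3 + (43/192)u^2 - (11/24)u + 35/128
L_1(u) = (u + 1)(u - 3)(u - 5)(u - 7) / [-96] = -(1/96)u^4 + (7/48)u^3 - (7/12)u^2 + (17/48)u + 35/32
L_2(u) = (u + 1)(u - 1)(u - 5)(u - 7) / [64] = (1/64)u^4 - (3/16)u^3 + (17/32)u^2 + (3/16)u - 35/64
L_3(u) = (u + 1)(u - 1)(u - 3)(u - 7) / [-96] = -(1/96)u^4 + (5/48)u^3 - (5/24)u^2 - (5/48)u + 7/32
L_4(u) = (u + 1)(u - 1)(u - 3)(u - 5) / [384] = (1/384)u^4 - (1/48)u^3 + (7/192)u^2 + (1/48)u - 5/128
f(u) = (-1)·L_0 + 11·L_1 + 175·L_2 + 971·L_3 + 3263·L_4
Only the constant term is needed; take it from each L_i and combine:
(-1)·(35/128) + 11·(35/32) + 175·(-35/64) + 971·(7/32) + 3263·(-5/128) = 1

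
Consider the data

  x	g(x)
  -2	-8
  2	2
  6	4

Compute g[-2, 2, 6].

-1/4

g[-2,2] = (2 - (-8)) / (2 - (-2)) = 5/2
g[2,6] = (4 - 2) / (6 - 2) = 1/2
g[-2,2,6] = (1/2 - 5/2) / (6 - (-2)) = -1/4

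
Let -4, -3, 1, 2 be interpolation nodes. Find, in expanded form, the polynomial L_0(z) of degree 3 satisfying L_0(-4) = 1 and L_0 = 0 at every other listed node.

L_0(z) = -(1/30)z^3 + (7/30)z - 1/5

L_0(z) = (z + 3)(z - 1)(z - 2) / [(-1)·(-5)·(-6)]
       = (z^3 - 7z + 6) / (-30)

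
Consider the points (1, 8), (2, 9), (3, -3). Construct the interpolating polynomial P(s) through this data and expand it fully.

L_0(s) = (s - 2)(s - 3) / [2] = (1/2)s^2 - (5/2)s + 3
L_1(s) = (s - 1)(s - 3) / [-1] = -s^2 + 4s - 3
L_2(s) = (s - 1)(s - 2) / [2] = (1/2)s^2 - (3/2)s + 1
P(s) = 8·L_0 + 9·L_1 + (-3)·L_2
  8·L_0(s) = 4s^2 - 20s + 24
  9·L_1(s) = -9s^2 + 36s - 27
  (-3)·L_2(s) = -(3/2)s^2 + (9/2)s - 3
Adding term by term: -(13/2)s^2 + (41/2)s - 6

P(s) = -(13/2)s^2 + (41/2)s - 6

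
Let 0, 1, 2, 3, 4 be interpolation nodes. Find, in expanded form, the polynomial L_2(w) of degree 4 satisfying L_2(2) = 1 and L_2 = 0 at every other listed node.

L_2(w) = w(w - 1)(w - 3)(w - 4) / [(2)·(1)·(-1)·(-2)]
       = (w^4 - 8w^3 + 19w^2 - 12w) / (4)

L_2(w) = (1/4)w^4 - 2w^3 + (19/4)w^2 - 3w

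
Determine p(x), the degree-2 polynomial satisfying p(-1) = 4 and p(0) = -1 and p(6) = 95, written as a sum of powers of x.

p(x) = 3x^2 - 2x - 1

Build the Lagrange basis polynomials:
L_0(x) = x(x - 6) / [7] = (1/7)x^2 - (6/7)x
L_1(x) = (x + 1)(x - 6) / [-6] = -(1/6)x^2 + (5/6)x + 1
L_2(x) = (x + 1)x / [42] = (1/42)x^2 + (1/42)x
p(x) = 4·L_0 + (-1)·L_1 + 95·L_2
  4·L_0(x) = (4/7)x^2 - (24/7)x
  (-1)·L_1(x) = (1/6)x^2 - (5/6)x - 1
  95·L_2(x) = (95/42)x^2 + (95/42)x
Adding term by term: 3x^2 - 2x - 1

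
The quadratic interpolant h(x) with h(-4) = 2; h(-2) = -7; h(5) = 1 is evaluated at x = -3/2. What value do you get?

-4267/504

L_0(-3/2) = (1/2)·(-13/2)/[(-2)·(-9)] = -13/72
L_1(-3/2) = (5/2)·(-13/2)/[(2)·(-7)] = 65/56
L_2(-3/2) = (5/2)·(1/2)/[(9)·(7)] = 5/252
Sum: 2·(-13/72) + (-7)·(65/56) + 1·(5/252) = -4267/504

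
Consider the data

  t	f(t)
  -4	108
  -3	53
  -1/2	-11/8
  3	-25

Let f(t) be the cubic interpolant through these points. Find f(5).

Evaluate each Lagrange basis at t = 5:
L_0(5) = (8)·(11/2)·(2)/[(-1)·(-7/2)·(-7)] = -176/49
L_1(5) = (9)·(11/2)·(2)/[(1)·(-5/2)·(-6)] = 33/5
L_2(5) = (9)·(8)·(2)/[(7/2)·(5/2)·(-7/2)] = -1152/245
L_3(5) = (9)·(8)·(11/2)/[(7)·(6)·(7/2)] = 132/49
Sum: 108·(-176/49) + 53·(33/5) + (-11/8)·(-1152/245) + (-25)·(132/49) = -99

-99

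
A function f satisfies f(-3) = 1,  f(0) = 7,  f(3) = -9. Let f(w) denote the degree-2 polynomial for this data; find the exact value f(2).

-11/9

Evaluate each Lagrange basis at w = 2:
L_0(2) = (2)·(-1)/[(-3)·(-6)] = -1/9
L_1(2) = (5)·(-1)/[(3)·(-3)] = 5/9
L_2(2) = (5)·(2)/[(6)·(3)] = 5/9
Sum: 1·(-1/9) + 7·(5/9) + (-9)·(5/9) = -11/9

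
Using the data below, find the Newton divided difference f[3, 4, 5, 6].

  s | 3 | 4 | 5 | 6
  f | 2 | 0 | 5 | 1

f[3,4] = (0 - 2) / (4 - 3) = -2
f[4,5] = (5 - 0) / (5 - 4) = 5
f[5,6] = (1 - 5) / (6 - 5) = -4
f[3,4,5] = (5 - (-2)) / (5 - 3) = 7/2
f[4,5,6] = (-4 - 5) / (6 - 4) = -9/2
f[3,4,5,6] = (-9/2 - 7/2) / (6 - 3) = -8/3

-8/3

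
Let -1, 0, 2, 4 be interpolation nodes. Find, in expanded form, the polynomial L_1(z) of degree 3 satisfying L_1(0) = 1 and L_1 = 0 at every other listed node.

L_1(z) = (1/8)z^3 - (5/8)z^2 + (1/4)z + 1

L_1(z) = (z + 1)(z - 2)(z - 4) / [(1)·(-2)·(-4)]
       = (z^3 - 5z^2 + 2z + 8) / (8)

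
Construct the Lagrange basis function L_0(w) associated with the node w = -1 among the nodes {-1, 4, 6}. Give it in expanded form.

L_0(w) = (1/35)w^2 - (2/7)w + 24/35

L_0(w) = (w - 4)(w - 6) / [(-5)·(-7)]
       = (w^2 - 10w + 24) / (35)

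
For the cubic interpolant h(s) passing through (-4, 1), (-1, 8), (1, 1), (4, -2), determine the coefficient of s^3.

The leading coefficient equals the top divided difference h[-4,-1,1,4].
h[-4,-1] = (8 - 1) / (-1 - (-4)) = 7/3
h[-1,1] = (1 - 8) / (1 - (-1)) = -7/2
h[1,4] = (-2 - 1) / (4 - 1) = -1
h[-4,-1,1] = (-7/2 - 7/3) / (1 - (-4)) = -7/6
h[-1,1,4] = (-1 - (-7/2)) / (4 - (-1)) = 1/2
h[-4,-1,1,4] = (1/2 - (-7/6)) / (4 - (-4)) = 5/24

5/24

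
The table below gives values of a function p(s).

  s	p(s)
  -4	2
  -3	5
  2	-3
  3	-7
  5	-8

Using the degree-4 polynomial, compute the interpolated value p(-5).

Evaluate each Lagrange basis at s = -5:
L_0(-5) = (-2)·(-7)·(-8)·(-10)/[(-1)·(-6)·(-7)·(-9)] = 80/27
L_1(-5) = (-1)·(-7)·(-8)·(-10)/[(1)·(-5)·(-6)·(-8)] = -7/3
L_2(-5) = (-1)·(-2)·(-8)·(-10)/[(6)·(5)·(-1)·(-3)] = 16/9
L_3(-5) = (-1)·(-2)·(-7)·(-10)/[(7)·(6)·(1)·(-2)] = -5/3
L_4(-5) = (-1)·(-2)·(-7)·(-8)/[(9)·(8)·(3)·(2)] = 7/27
Sum: 2·(80/27) + 5·(-7/3) + (-3)·(16/9) + (-7)·(-5/3) + (-8)·(7/27) = -40/27

-40/27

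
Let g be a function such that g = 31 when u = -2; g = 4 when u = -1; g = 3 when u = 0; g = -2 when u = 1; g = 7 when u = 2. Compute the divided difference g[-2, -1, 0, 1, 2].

2

g[-2,-1] = (4 - 31) / (-1 - (-2)) = -27
g[-1,0] = (3 - 4) / (0 - (-1)) = -1
g[0,1] = (-2 - 3) / (1 - 0) = -5
g[1,2] = (7 - (-2)) / (2 - 1) = 9
g[-2,-1,0] = (-1 - (-27)) / (0 - (-2)) = 13
g[-1,0,1] = (-5 - (-1)) / (1 - (-1)) = -2
g[0,1,2] = (9 - (-5)) / (2 - 0) = 7
g[-2,-1,0,1] = (-2 - 13) / (1 - (-2)) = -5
g[-1,0,1,2] = (7 - (-2)) / (2 - (-1)) = 3
g[-2,-1,0,1,2] = (3 - (-5)) / (2 - (-2)) = 2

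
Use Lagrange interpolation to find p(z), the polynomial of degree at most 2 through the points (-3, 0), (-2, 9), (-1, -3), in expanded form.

Build the Lagrange basis polynomials:
L_0(z) = (z + 2)(z + 1) / [2] = (1/2)z^2 + (3/2)z + 1
L_1(z) = (z + 3)(z + 1) / [-1] = -z^2 - 4z - 3
L_2(z) = (z + 3)(z + 2) / [2] = (1/2)z^2 + (5/2)z + 3
p(z) = 0·L_0 + 9·L_1 + (-3)·L_2
  0·L_0(z) = 0
  9·L_1(z) = -9z^2 - 36z - 27
  (-3)·L_2(z) = -(3/2)z^2 - (15/2)z - 9
Adding term by term: -(21/2)z^2 - (87/2)z - 36

p(z) = -(21/2)z^2 - (87/2)z - 36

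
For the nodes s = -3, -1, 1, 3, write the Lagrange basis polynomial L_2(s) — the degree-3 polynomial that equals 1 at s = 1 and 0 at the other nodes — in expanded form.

L_2(s) = -(1/16)s^3 - (1/16)s^2 + (9/16)s + 9/16

L_2(s) = (s + 3)(s + 1)(s - 3) / [(4)·(2)·(-2)]
       = (s^3 + s^2 - 9s - 9) / (-16)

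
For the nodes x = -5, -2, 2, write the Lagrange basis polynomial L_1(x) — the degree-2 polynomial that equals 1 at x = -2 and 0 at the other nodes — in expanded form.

L_1(x) = (x + 5)(x - 2) / [(3)·(-4)]
       = (x^2 + 3x - 10) / (-12)

L_1(x) = -(1/12)x^2 - (1/4)x + 5/6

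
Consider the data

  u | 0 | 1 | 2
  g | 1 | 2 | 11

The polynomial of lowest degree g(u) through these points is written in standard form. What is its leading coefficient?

The leading coefficient equals the top divided difference g[0,1,2].
g[0,1] = (2 - 1) / (1 - 0) = 1
g[1,2] = (11 - 2) / (2 - 1) = 9
g[0,1,2] = (9 - 1) / (2 - 0) = 4

4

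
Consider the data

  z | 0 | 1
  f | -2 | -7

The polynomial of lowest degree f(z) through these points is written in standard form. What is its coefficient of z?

-5

Build the Lagrange basis polynomials:
L_0(z) = (z - 1) / [-1] = -z + 1
L_1(z) = z / [1] = z
f(z) = (-2)·L_0 + (-7)·L_1
Only the coefficient of z is needed; take it from each L_i and combine:
(-2)·(-1) + (-7)·(1) = -5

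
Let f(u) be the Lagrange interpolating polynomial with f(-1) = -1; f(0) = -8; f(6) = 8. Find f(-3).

Evaluate each Lagrange basis at u = -3:
L_0(-3) = (-3)·(-9)/[(-1)·(-7)] = 27/7
L_1(-3) = (-2)·(-9)/[(1)·(-6)] = -3
L_2(-3) = (-2)·(-3)/[(7)·(6)] = 1/7
Sum: (-1)·(27/7) + (-8)·(-3) + 8·(1/7) = 149/7

149/7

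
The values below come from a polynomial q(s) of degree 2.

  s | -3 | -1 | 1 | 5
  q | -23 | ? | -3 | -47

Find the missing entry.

-5

The 3 known values determine q uniquely (degree ≤ 2).
Evaluate each Lagrange basis at s = -1:
L_0(-1) = (-2)·(-6)/[(-4)·(-8)] = 3/8
L_1(-1) = (2)·(-6)/[(4)·(-4)] = 3/4
L_2(-1) = (2)·(-2)/[(8)·(4)] = -1/8
Sum: (-23)·(3/8) + (-3)·(3/4) + (-47)·(-1/8) = -5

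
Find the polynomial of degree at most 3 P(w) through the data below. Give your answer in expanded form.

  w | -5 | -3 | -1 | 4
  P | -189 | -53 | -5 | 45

Newton's divided differences:
P[-5,-3] = (-53 - (-189)) / (-3 - (-5)) = 68
P[-3,-1] = (-5 - (-53)) / (-1 - (-3)) = 24
P[-1,4] = (45 - (-5)) / (4 - (-1)) = 10
P[-5,-3,-1] = (24 - 68) / (-1 - (-5)) = -11
P[-3,-1,4] = (10 - 24) / (4 - (-3)) = -2
P[-5,-3,-1,4] = (-2 - (-11)) / (4 - (-5)) = 1
P(w) = -189 + 68·(w + 5) + (-11)·(w + 5)(w + 3) + 1·(w + 5)(w + 3)(w + 1)
Expanding: P(w) = w^3 - 2w^2 + 3w + 1

P(w) = w^3 - 2w^2 + 3w + 1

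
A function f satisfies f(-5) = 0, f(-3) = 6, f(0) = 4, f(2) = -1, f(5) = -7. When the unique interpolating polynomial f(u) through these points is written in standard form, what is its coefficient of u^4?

The leading coefficient equals the top divided difference f[-5,-3,0,2,5].
f[-5,-3] = (6 - 0) / (-3 - (-5)) = 3
f[-3,0] = (4 - 6) / (0 - (-3)) = -2/3
f[0,2] = (-1 - 4) / (2 - 0) = -5/2
f[2,5] = (-7 - (-1)) / (5 - 2) = -2
f[-5,-3,0] = (-2/3 - 3) / (0 - (-5)) = -11/15
f[-3,0,2] = (-5/2 - (-2/3)) / (2 - (-3)) = -11/30
f[0,2,5] = (-2 - (-5/2)) / (5 - 0) = 1/10
f[-5,-3,0,2] = (-11/30 - (-11/15)) / (2 - (-5)) = 11/210
f[-3,0,2,5] = (1/10 - (-11/30)) / (5 - (-3)) = 7/120
f[-5,-3,0,2,5] = (7/120 - 11/210) / (5 - (-5)) = 1/1680

1/1680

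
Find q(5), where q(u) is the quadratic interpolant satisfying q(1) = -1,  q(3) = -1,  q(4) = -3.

L_0(5) = (2)·(1)/[(-2)·(-3)] = 1/3
L_1(5) = (4)·(1)/[(2)·(-1)] = -2
L_2(5) = (4)·(2)/[(3)·(1)] = 8/3
Sum: (-1)·(1/3) + (-1)·(-2) + (-3)·(8/3) = -19/3

-19/3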